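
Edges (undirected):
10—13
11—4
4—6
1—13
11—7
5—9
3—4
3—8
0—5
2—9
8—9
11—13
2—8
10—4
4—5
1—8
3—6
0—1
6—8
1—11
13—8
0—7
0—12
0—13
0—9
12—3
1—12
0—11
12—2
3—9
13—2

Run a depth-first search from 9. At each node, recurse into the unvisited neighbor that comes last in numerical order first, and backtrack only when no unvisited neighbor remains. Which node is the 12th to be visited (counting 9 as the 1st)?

5

Visit 9
9 → 8
8 → 13
13 → 11
11 → 7
7 → 0
0 → 12
12 → 3
3 → 6
6 → 4
4 → 10
4 → 5
12 → 2
12 → 1

Visit order: 9, 8, 13, 11, 7, 0, 12, 3, 6, 4, 10, 5, 2, 1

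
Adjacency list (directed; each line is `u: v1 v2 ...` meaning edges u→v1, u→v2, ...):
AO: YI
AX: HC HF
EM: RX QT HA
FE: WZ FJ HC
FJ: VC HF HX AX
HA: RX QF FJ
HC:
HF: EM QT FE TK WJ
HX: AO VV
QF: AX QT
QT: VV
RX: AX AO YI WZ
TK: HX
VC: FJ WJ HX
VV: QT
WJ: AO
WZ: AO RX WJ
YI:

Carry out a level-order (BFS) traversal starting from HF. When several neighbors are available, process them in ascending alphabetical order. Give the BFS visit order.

Visit HF; enqueue EM, FE, QT, TK, WJ → queue [EM, FE, QT, TK, WJ]
Visit EM; enqueue HA, RX → queue [FE, QT, TK, WJ, HA, RX]
Visit FE; enqueue FJ, HC, WZ → queue [QT, TK, WJ, HA, RX, FJ, HC, WZ]
Visit QT; enqueue VV → queue [TK, WJ, HA, RX, FJ, HC, WZ, VV]
Visit TK; enqueue HX → queue [WJ, HA, RX, FJ, HC, WZ, VV, HX]
Visit WJ; enqueue AO → queue [HA, RX, FJ, HC, WZ, VV, HX, AO]
Visit HA; enqueue QF → queue [RX, FJ, HC, WZ, VV, HX, AO, QF]
Visit RX; enqueue AX, YI → queue [FJ, HC, WZ, VV, HX, AO, QF, AX, YI]
Visit FJ; enqueue VC → queue [HC, WZ, VV, HX, AO, QF, AX, YI, VC]
Visit HC → queue [WZ, VV, HX, AO, QF, AX, YI, VC]
Visit WZ → queue [VV, HX, AO, QF, AX, YI, VC]
Visit VV → queue [HX, AO, QF, AX, YI, VC]
Visit HX → queue [AO, QF, AX, YI, VC]
Visit AO → queue [QF, AX, YI, VC]
Visit QF → queue [AX, YI, VC]
Visit AX → queue [YI, VC]
Visit YI → queue [VC]
Visit VC → queue []

HF -> EM -> FE -> QT -> TK -> WJ -> HA -> RX -> FJ -> HC -> WZ -> VV -> HX -> AO -> QF -> AX -> YI -> VC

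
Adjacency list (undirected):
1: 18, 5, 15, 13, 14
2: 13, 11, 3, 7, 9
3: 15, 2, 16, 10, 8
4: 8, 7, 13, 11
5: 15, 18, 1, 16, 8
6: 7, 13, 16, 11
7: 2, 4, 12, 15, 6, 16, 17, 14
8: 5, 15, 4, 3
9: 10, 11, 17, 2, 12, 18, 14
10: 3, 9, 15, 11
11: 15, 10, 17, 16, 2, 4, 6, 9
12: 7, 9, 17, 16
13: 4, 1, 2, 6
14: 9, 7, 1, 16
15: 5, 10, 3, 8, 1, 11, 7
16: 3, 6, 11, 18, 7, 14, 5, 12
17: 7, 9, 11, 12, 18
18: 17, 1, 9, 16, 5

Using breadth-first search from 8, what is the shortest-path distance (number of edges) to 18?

Level 0: 8
Level 1: 3, 4, 5, 15
Level 2: 1, 2, 7, 10, 11, 13, 16, 18
Level 3: 6, 9, 12, 14, 17
18 first appears at level 2.

2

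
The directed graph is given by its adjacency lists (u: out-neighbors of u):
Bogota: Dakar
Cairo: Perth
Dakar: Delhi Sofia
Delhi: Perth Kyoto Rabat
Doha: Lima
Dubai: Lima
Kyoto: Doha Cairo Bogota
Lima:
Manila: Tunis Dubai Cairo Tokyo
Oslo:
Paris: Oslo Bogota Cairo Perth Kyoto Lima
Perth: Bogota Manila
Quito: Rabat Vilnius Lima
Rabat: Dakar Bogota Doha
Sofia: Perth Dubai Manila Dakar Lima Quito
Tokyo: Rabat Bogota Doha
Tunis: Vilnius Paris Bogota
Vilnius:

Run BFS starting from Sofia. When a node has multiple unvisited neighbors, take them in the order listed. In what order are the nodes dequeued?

Sofia Perth Dubai Manila Dakar Lima Quito Bogota Tunis Cairo Tokyo Delhi Rabat Vilnius Paris Doha Kyoto Oslo

Visit Sofia; enqueue Perth, Dubai, Manila, Dakar, Lima, Quito → queue [Perth, Dubai, Manila, Dakar, Lima, Quito]
Visit Perth; enqueue Bogota → queue [Dubai, Manila, Dakar, Lima, Quito, Bogota]
Visit Dubai → queue [Manila, Dakar, Lima, Quito, Bogota]
Visit Manila; enqueue Tunis, Cairo, Tokyo → queue [Dakar, Lima, Quito, Bogota, Tunis, Cairo, Tokyo]
Visit Dakar; enqueue Delhi → queue [Lima, Quito, Bogota, Tunis, Cairo, Tokyo, Delhi]
Visit Lima → queue [Quito, Bogota, Tunis, Cairo, Tokyo, Delhi]
Visit Quito; enqueue Rabat, Vilnius → queue [Bogota, Tunis, Cairo, Tokyo, Delhi, Rabat, Vilnius]
Visit Bogota → queue [Tunis, Cairo, Tokyo, Delhi, Rabat, Vilnius]
Visit Tunis; enqueue Paris → queue [Cairo, Tokyo, Delhi, Rabat, Vilnius, Paris]
Visit Cairo → queue [Tokyo, Delhi, Rabat, Vilnius, Paris]
Visit Tokyo; enqueue Doha → queue [Delhi, Rabat, Vilnius, Paris, Doha]
Visit Delhi; enqueue Kyoto → queue [Rabat, Vilnius, Paris, Doha, Kyoto]
Visit Rabat → queue [Vilnius, Paris, Doha, Kyoto]
Visit Vilnius → queue [Paris, Doha, Kyoto]
Visit Paris; enqueue Oslo → queue [Doha, Kyoto, Oslo]
Visit Doha → queue [Kyoto, Oslo]
Visit Kyoto → queue [Oslo]
Visit Oslo → queue []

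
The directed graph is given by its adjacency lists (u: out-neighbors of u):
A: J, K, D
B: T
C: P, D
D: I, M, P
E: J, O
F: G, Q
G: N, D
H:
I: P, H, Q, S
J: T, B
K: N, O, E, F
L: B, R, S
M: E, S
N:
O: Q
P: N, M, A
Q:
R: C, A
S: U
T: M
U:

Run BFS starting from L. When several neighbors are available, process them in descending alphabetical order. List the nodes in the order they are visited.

L -> S -> R -> B -> U -> C -> A -> T -> P -> D -> K -> J -> M -> N -> I -> O -> F -> E -> Q -> H -> G

Visit L; enqueue S, R, B → queue [S, R, B]
Visit S; enqueue U → queue [R, B, U]
Visit R; enqueue C, A → queue [B, U, C, A]
Visit B; enqueue T → queue [U, C, A, T]
Visit U → queue [C, A, T]
Visit C; enqueue P, D → queue [A, T, P, D]
Visit A; enqueue K, J → queue [T, P, D, K, J]
Visit T; enqueue M → queue [P, D, K, J, M]
Visit P; enqueue N → queue [D, K, J, M, N]
Visit D; enqueue I → queue [K, J, M, N, I]
Visit K; enqueue O, F, E → queue [J, M, N, I, O, F, E]
Visit J → queue [M, N, I, O, F, E]
Visit M → queue [N, I, O, F, E]
Visit N → queue [I, O, F, E]
Visit I; enqueue Q, H → queue [O, F, E, Q, H]
Visit O → queue [F, E, Q, H]
Visit F; enqueue G → queue [E, Q, H, G]
Visit E → queue [Q, H, G]
Visit Q → queue [H, G]
Visit H → queue [G]
Visit G → queue []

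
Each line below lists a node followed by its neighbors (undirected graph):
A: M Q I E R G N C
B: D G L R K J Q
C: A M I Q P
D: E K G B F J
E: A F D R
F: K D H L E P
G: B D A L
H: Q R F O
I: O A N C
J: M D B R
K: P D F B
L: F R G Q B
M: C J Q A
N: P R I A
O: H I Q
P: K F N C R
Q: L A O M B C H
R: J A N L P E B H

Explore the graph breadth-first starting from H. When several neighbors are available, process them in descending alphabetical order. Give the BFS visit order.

H R Q O F P N L J E B A M C I K D G

Visit H; enqueue R, Q, O, F → queue [R, Q, O, F]
Visit R; enqueue P, N, L, J, E, B, A → queue [Q, O, F, P, N, L, J, E, B, A]
Visit Q; enqueue M, C → queue [O, F, P, N, L, J, E, B, A, M, C]
Visit O; enqueue I → queue [F, P, N, L, J, E, B, A, M, C, I]
Visit F; enqueue K, D → queue [P, N, L, J, E, B, A, M, C, I, K, D]
Visit P → queue [N, L, J, E, B, A, M, C, I, K, D]
Visit N → queue [L, J, E, B, A, M, C, I, K, D]
Visit L; enqueue G → queue [J, E, B, A, M, C, I, K, D, G]
Visit J → queue [E, B, A, M, C, I, K, D, G]
Visit E → queue [B, A, M, C, I, K, D, G]
Visit B → queue [A, M, C, I, K, D, G]
Visit A → queue [M, C, I, K, D, G]
Visit M → queue [C, I, K, D, G]
Visit C → queue [I, K, D, G]
Visit I → queue [K, D, G]
Visit K → queue [D, G]
Visit D → queue [G]
Visit G → queue []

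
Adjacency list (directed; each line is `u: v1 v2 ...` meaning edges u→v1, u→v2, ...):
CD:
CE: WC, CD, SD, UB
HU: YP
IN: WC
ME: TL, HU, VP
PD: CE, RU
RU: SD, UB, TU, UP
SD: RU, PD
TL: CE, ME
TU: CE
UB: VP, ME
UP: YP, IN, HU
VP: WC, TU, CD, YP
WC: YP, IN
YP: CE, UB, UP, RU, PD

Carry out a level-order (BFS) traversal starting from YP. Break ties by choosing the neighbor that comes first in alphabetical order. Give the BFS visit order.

Visit YP; enqueue CE, PD, RU, UB, UP → queue [CE, PD, RU, UB, UP]
Visit CE; enqueue CD, SD, WC → queue [PD, RU, UB, UP, CD, SD, WC]
Visit PD → queue [RU, UB, UP, CD, SD, WC]
Visit RU; enqueue TU → queue [UB, UP, CD, SD, WC, TU]
Visit UB; enqueue ME, VP → queue [UP, CD, SD, WC, TU, ME, VP]
Visit UP; enqueue HU, IN → queue [CD, SD, WC, TU, ME, VP, HU, IN]
Visit CD → queue [SD, WC, TU, ME, VP, HU, IN]
Visit SD → queue [WC, TU, ME, VP, HU, IN]
Visit WC → queue [TU, ME, VP, HU, IN]
Visit TU → queue [ME, VP, HU, IN]
Visit ME; enqueue TL → queue [VP, HU, IN, TL]
Visit VP → queue [HU, IN, TL]
Visit HU → queue [IN, TL]
Visit IN → queue [TL]
Visit TL → queue []

YP, CE, PD, RU, UB, UP, CD, SD, WC, TU, ME, VP, HU, IN, TL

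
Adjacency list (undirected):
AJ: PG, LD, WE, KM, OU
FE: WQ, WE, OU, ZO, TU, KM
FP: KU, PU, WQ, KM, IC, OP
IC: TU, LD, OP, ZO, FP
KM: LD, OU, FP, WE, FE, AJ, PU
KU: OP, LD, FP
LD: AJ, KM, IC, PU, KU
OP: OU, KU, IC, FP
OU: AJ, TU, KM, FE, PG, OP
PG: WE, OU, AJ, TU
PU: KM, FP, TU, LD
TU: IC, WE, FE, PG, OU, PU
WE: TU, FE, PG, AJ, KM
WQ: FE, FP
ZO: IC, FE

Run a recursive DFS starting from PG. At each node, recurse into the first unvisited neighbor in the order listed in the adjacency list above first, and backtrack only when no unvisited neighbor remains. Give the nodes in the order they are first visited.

PG → WE → TU → IC → LD → AJ → KM → OU → FE → WQ → FP → KU → OP → PU → ZO

Visit PG
PG → WE
WE → TU
TU → IC
IC → LD
LD → AJ
AJ → KM
KM → OU
OU → FE
FE → WQ
WQ → FP
FP → KU
KU → OP
FP → PU
FE → ZO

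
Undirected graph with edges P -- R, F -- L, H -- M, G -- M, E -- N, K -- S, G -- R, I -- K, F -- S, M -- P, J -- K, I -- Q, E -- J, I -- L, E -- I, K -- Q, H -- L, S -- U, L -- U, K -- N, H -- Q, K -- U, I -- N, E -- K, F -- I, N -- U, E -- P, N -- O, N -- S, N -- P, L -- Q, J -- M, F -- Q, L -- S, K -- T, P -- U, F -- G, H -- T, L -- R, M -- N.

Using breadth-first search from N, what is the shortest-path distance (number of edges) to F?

2

Level 0: N
Level 1: E, I, K, M, O, P, S, U
Level 2: F, G, H, J, L, Q, R, T
F first appears at level 2.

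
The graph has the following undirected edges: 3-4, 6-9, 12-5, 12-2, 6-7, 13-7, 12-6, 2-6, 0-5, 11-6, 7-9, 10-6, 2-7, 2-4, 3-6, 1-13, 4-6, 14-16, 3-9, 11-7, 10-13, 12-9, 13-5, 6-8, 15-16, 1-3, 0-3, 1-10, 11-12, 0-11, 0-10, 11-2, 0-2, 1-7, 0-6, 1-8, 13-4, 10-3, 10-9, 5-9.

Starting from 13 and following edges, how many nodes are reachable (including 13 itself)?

14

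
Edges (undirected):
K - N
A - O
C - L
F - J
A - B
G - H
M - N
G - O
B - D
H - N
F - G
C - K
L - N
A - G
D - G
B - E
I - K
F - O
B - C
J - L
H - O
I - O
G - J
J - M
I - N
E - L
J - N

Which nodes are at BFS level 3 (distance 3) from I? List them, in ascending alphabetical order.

B, D, E

Level 0: I
Level 1: K, N, O
Level 2: A, C, F, G, H, J, L, M
Level 3: B, D, E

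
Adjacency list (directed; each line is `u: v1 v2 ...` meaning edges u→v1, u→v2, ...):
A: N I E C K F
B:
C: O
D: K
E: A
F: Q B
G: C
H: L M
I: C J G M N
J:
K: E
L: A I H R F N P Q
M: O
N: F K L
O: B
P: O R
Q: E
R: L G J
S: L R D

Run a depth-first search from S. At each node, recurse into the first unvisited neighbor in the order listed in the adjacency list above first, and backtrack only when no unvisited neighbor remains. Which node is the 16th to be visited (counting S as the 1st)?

Visit S
S → L
L → A
A → N
N → F
F → Q
Q → E
F → B
N → K
A → I
I → C
C → O
I → J
I → G
I → M
L → H
L → R
L → P
S → D

Visit order: S, L, A, N, F, Q, E, B, K, I, C, O, J, G, M, H, R, P, D

H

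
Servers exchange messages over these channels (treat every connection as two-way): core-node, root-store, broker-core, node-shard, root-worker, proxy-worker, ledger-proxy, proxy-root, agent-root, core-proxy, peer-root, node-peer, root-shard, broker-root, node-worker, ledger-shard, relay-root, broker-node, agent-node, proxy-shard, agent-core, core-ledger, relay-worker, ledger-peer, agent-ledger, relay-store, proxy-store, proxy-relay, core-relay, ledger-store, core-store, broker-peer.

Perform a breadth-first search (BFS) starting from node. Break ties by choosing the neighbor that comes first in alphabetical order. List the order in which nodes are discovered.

node → agent → broker → core → peer → shard → worker → ledger → root → proxy → relay → store

Visit node; enqueue agent, broker, core, peer, shard, worker → queue [agent, broker, core, peer, shard, worker]
Visit agent; enqueue ledger, root → queue [broker, core, peer, shard, worker, ledger, root]
Visit broker → queue [core, peer, shard, worker, ledger, root]
Visit core; enqueue proxy, relay, store → queue [peer, shard, worker, ledger, root, proxy, relay, store]
Visit peer → queue [shard, worker, ledger, root, proxy, relay, store]
Visit shard → queue [worker, ledger, root, proxy, relay, store]
Visit worker → queue [ledger, root, proxy, relay, store]
Visit ledger → queue [root, proxy, relay, store]
Visit root → queue [proxy, relay, store]
Visit proxy → queue [relay, store]
Visit relay → queue [store]
Visit store → queue []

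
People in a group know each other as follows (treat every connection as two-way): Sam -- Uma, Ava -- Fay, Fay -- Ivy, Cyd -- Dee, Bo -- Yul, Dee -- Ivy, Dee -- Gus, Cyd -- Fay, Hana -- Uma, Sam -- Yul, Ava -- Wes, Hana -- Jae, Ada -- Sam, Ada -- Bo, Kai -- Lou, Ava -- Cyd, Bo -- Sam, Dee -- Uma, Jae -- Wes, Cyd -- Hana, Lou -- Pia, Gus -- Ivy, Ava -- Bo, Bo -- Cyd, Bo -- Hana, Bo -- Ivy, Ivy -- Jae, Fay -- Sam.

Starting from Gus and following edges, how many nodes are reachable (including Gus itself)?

BFS from Gus visits: Gus, Dee, Ivy, Cyd, Uma, Bo, Fay, Jae, Ava, Hana, Sam, Ada, Yul, Wes
Reachable nodes: 14 of 17 total.

14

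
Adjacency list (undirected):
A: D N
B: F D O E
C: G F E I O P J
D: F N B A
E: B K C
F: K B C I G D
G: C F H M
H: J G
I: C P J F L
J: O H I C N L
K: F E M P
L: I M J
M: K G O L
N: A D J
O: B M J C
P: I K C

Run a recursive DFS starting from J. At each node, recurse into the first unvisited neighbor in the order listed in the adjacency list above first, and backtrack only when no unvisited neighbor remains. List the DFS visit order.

J, O, B, F, K, E, C, G, H, M, L, I, P, D, N, A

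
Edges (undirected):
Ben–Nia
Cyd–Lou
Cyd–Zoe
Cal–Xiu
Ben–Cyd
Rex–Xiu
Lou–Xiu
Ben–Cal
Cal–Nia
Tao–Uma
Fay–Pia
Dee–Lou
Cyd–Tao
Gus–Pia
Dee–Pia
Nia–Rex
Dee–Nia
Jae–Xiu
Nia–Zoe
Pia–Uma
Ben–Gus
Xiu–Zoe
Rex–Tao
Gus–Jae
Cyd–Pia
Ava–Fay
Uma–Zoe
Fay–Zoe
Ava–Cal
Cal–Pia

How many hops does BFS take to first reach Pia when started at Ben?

Level 0: Ben
Level 1: Cal, Cyd, Gus, Nia
Level 2: Ava, Dee, Jae, Lou, Pia, Rex, Tao, Xiu, Zoe
Level 3: Fay, Uma
Pia first appears at level 2.

2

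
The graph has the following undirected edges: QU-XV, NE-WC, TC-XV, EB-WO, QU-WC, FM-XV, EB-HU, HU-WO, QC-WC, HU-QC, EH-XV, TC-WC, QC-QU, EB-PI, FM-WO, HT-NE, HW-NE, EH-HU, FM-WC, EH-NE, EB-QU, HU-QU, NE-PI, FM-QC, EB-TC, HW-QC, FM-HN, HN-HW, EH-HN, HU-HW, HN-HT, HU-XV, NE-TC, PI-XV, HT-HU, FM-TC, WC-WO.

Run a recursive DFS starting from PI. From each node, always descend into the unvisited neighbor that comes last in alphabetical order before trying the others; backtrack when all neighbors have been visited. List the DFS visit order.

PI XV TC WC WO HU QU QC HW NE HT HN FM EH EB

Visit PI
PI → XV
XV → TC
TC → WC
WC → WO
WO → HU
HU → QU
QU → QC
QC → HW
HW → NE
NE → HT
HT → HN
HN → FM
HN → EH
QU → EB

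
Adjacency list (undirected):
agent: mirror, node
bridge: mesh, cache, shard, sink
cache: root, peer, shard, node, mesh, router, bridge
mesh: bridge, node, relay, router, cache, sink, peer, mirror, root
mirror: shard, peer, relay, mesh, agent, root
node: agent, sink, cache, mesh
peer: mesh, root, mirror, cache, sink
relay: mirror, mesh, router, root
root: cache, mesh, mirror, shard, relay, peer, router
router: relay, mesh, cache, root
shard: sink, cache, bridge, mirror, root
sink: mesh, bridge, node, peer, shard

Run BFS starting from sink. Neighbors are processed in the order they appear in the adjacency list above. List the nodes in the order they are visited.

Visit sink; enqueue mesh, bridge, node, peer, shard → queue [mesh, bridge, node, peer, shard]
Visit mesh; enqueue relay, router, cache, mirror, root → queue [bridge, node, peer, shard, relay, router, cache, mirror, root]
Visit bridge → queue [node, peer, shard, relay, router, cache, mirror, root]
Visit node; enqueue agent → queue [peer, shard, relay, router, cache, mirror, root, agent]
Visit peer → queue [shard, relay, router, cache, mirror, root, agent]
Visit shard → queue [relay, router, cache, mirror, root, agent]
Visit relay → queue [router, cache, mirror, root, agent]
Visit router → queue [cache, mirror, root, agent]
Visit cache → queue [mirror, root, agent]
Visit mirror → queue [root, agent]
Visit root → queue [agent]
Visit agent → queue []

sink mesh bridge node peer shard relay router cache mirror root agent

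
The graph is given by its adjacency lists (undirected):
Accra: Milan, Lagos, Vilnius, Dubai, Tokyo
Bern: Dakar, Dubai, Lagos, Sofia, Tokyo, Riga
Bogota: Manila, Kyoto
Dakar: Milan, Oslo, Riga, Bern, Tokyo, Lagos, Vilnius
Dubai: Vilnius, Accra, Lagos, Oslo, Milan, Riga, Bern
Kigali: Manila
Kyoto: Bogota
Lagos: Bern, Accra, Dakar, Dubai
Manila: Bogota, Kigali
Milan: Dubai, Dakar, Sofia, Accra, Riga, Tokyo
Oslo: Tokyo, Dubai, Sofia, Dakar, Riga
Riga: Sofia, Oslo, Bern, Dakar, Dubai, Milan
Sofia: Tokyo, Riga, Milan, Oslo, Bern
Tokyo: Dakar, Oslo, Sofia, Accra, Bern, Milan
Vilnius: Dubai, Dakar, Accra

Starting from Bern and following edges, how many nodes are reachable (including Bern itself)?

11

BFS from Bern visits: Bern, Dakar, Dubai, Lagos, Sofia, Tokyo, Riga, Milan, Oslo, Vilnius, Accra
Reachable nodes: 11 of 15 total.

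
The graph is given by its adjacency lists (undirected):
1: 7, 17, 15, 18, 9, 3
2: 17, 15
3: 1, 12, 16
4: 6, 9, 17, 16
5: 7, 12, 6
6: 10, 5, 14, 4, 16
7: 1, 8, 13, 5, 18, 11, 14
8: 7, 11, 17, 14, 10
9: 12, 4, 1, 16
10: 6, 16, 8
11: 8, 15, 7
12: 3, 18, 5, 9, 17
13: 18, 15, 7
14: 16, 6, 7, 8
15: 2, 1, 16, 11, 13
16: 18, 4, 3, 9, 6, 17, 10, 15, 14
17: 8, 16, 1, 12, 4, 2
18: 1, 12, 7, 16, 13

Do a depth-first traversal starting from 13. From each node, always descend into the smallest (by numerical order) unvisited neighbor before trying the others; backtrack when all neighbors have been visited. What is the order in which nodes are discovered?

13 7 1 3 12 5 6 4 9 16 10 8 11 15 2 17 14 18

Visit 13
13 → 7
7 → 1
1 → 3
3 → 12
12 → 5
5 → 6
6 → 4
4 → 9
9 → 16
16 → 10
10 → 8
8 → 11
11 → 15
15 → 2
2 → 17
8 → 14
16 → 18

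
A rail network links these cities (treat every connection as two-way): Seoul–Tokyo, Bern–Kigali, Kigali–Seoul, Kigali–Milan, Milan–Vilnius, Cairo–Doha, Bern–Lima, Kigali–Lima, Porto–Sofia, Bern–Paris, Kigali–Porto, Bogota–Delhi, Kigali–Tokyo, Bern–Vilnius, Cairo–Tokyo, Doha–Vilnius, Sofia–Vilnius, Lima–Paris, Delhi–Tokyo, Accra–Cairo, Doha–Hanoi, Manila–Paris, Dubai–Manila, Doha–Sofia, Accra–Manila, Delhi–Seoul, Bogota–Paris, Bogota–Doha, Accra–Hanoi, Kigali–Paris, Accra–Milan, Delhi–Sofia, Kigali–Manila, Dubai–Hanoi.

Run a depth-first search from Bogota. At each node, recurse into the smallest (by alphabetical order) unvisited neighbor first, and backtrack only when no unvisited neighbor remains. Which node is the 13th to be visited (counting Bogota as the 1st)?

Dubai

Visit Bogota
Bogota → Delhi
Delhi → Seoul
Seoul → Kigali
Kigali → Bern
Bern → Lima
Lima → Paris
Paris → Manila
Manila → Accra
Accra → Cairo
Cairo → Doha
Doha → Hanoi
Hanoi → Dubai
Doha → Sofia
Sofia → Porto
Sofia → Vilnius
Vilnius → Milan
Cairo → Tokyo

Visit order: Bogota, Delhi, Seoul, Kigali, Bern, Lima, Paris, Manila, Accra, Cairo, Doha, Hanoi, Dubai, Sofia, Porto, Vilnius, Milan, Tokyo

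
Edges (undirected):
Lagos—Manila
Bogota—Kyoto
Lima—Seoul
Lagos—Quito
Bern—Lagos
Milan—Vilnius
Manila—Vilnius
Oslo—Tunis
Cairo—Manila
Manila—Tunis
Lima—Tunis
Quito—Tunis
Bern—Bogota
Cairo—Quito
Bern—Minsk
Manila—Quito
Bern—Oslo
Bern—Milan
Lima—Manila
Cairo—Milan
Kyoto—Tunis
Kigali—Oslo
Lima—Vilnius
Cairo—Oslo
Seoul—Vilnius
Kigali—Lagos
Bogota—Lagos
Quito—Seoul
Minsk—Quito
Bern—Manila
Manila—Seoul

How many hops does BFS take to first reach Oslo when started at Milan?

Level 0: Milan
Level 1: Bern, Cairo, Vilnius
Level 2: Bogota, Lagos, Lima, Manila, Minsk, Oslo, Quito, Seoul
Level 3: Kigali, Kyoto, Tunis
Oslo first appears at level 2.

2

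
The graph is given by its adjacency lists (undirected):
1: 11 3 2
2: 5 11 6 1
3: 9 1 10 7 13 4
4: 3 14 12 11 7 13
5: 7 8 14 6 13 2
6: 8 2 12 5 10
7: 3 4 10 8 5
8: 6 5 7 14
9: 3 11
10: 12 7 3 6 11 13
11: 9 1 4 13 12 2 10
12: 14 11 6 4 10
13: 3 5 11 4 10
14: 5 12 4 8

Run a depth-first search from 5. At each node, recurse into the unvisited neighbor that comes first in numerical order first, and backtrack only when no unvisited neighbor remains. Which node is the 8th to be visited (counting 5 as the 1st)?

6

Visit 5
5 → 2
2 → 1
1 → 3
3 → 4
4 → 7
7 → 8
8 → 6
6 → 10
10 → 11
11 → 9
11 → 12
12 → 14
11 → 13

Visit order: 5, 2, 1, 3, 4, 7, 8, 6, 10, 11, 9, 12, 14, 13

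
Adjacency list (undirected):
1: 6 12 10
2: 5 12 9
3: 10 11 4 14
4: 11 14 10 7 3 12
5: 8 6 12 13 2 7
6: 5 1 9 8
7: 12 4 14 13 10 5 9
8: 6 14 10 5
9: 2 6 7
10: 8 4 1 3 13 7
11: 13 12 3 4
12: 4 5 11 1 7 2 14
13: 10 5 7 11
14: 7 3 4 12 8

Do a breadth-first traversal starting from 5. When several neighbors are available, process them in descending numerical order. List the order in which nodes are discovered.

Visit 5; enqueue 13, 12, 8, 7, 6, 2 → queue [13, 12, 8, 7, 6, 2]
Visit 13; enqueue 11, 10 → queue [12, 8, 7, 6, 2, 11, 10]
Visit 12; enqueue 14, 4, 1 → queue [8, 7, 6, 2, 11, 10, 14, 4, 1]
Visit 8 → queue [7, 6, 2, 11, 10, 14, 4, 1]
Visit 7; enqueue 9 → queue [6, 2, 11, 10, 14, 4, 1, 9]
Visit 6 → queue [2, 11, 10, 14, 4, 1, 9]
Visit 2 → queue [11, 10, 14, 4, 1, 9]
Visit 11; enqueue 3 → queue [10, 14, 4, 1, 9, 3]
Visit 10 → queue [14, 4, 1, 9, 3]
Visit 14 → queue [4, 1, 9, 3]
Visit 4 → queue [1, 9, 3]
Visit 1 → queue [9, 3]
Visit 9 → queue [3]
Visit 3 → queue []

5 13 12 8 7 6 2 11 10 14 4 1 9 3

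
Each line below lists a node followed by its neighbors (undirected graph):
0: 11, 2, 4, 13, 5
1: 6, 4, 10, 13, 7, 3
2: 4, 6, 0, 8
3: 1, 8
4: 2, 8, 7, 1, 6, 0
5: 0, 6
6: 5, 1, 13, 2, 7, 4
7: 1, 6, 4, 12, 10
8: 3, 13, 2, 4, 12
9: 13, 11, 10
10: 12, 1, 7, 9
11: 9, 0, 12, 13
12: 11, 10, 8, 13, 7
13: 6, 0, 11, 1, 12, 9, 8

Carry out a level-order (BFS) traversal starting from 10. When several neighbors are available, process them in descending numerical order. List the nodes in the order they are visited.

10 -> 12 -> 9 -> 7 -> 1 -> 13 -> 11 -> 8 -> 6 -> 4 -> 3 -> 0 -> 2 -> 5

Visit 10; enqueue 12, 9, 7, 1 → queue [12, 9, 7, 1]
Visit 12; enqueue 13, 11, 8 → queue [9, 7, 1, 13, 11, 8]
Visit 9 → queue [7, 1, 13, 11, 8]
Visit 7; enqueue 6, 4 → queue [1, 13, 11, 8, 6, 4]
Visit 1; enqueue 3 → queue [13, 11, 8, 6, 4, 3]
Visit 13; enqueue 0 → queue [11, 8, 6, 4, 3, 0]
Visit 11 → queue [8, 6, 4, 3, 0]
Visit 8; enqueue 2 → queue [6, 4, 3, 0, 2]
Visit 6; enqueue 5 → queue [4, 3, 0, 2, 5]
Visit 4 → queue [3, 0, 2, 5]
Visit 3 → queue [0, 2, 5]
Visit 0 → queue [2, 5]
Visit 2 → queue [5]
Visit 5 → queue []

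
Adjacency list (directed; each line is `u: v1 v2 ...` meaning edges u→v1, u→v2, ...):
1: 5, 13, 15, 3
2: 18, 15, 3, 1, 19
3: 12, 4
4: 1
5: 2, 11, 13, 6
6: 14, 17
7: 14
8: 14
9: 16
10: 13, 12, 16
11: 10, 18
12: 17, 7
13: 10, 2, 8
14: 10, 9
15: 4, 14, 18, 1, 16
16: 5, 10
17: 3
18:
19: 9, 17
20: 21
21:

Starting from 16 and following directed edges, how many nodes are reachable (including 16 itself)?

19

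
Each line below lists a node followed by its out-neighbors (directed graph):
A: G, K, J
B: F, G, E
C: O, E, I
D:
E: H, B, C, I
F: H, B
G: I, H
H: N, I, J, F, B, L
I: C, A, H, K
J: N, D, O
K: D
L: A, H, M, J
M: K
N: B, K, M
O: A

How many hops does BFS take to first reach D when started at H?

2

Level 0: H
Level 1: B, F, I, J, L, N
Level 2: A, C, D, E, G, K, M, O
D first appears at level 2.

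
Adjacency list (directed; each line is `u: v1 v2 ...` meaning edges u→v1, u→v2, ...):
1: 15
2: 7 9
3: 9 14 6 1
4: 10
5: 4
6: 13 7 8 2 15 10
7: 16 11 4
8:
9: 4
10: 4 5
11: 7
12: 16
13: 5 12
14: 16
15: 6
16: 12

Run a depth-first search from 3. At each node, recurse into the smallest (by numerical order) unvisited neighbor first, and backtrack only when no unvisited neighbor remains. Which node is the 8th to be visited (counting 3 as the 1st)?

Visit 3
3 → 1
1 → 15
15 → 6
6 → 2
2 → 7
7 → 4
4 → 10
10 → 5
7 → 11
7 → 16
16 → 12
2 → 9
6 → 8
6 → 13
3 → 14

Visit order: 3, 1, 15, 6, 2, 7, 4, 10, 5, 11, 16, 12, 9, 8, 13, 14

10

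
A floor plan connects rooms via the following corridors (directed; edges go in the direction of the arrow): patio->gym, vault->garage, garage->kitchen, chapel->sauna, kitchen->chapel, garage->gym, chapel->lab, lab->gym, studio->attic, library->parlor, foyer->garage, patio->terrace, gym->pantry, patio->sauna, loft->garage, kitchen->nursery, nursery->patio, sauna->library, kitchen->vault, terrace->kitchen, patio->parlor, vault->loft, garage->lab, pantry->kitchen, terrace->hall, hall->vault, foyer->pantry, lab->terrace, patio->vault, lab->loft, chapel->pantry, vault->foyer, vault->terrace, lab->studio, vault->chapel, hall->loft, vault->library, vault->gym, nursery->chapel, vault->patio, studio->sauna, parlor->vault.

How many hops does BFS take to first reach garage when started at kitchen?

Level 0: kitchen
Level 1: chapel, nursery, vault
Level 2: foyer, garage, gym, lab, library, loft, pantry, patio, sauna, terrace
Level 3: hall, parlor, studio
Level 4: attic
garage first appears at level 2.

2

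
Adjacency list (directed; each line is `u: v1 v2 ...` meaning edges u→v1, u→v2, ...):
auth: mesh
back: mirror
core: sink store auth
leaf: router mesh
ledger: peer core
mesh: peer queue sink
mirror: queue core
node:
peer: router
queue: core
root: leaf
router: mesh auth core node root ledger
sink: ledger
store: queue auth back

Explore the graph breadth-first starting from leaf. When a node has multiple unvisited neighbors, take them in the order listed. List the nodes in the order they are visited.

Visit leaf; enqueue router, mesh → queue [router, mesh]
Visit router; enqueue auth, core, node, root, ledger → queue [mesh, auth, core, node, root, ledger]
Visit mesh; enqueue peer, queue, sink → queue [auth, core, node, root, ledger, peer, queue, sink]
Visit auth → queue [core, node, root, ledger, peer, queue, sink]
Visit core; enqueue store → queue [node, root, ledger, peer, queue, sink, store]
Visit node → queue [root, ledger, peer, queue, sink, store]
Visit root → queue [ledger, peer, queue, sink, store]
Visit ledger → queue [peer, queue, sink, store]
Visit peer → queue [queue, sink, store]
Visit queue → queue [sink, store]
Visit sink → queue [store]
Visit store; enqueue back → queue [back]
Visit back; enqueue mirror → queue [mirror]
Visit mirror → queue []

leaf → router → mesh → auth → core → node → root → ledger → peer → queue → sink → store → back → mirror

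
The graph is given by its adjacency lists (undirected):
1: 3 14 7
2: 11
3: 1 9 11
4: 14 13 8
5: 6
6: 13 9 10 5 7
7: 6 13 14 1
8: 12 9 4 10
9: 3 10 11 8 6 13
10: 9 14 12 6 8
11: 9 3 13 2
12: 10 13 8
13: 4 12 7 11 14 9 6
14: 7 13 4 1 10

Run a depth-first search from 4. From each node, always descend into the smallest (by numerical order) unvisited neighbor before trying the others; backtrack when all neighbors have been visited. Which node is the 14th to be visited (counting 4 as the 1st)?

Visit 4
4 → 8
8 → 9
9 → 3
3 → 1
1 → 7
7 → 6
6 → 5
6 → 10
10 → 12
12 → 13
13 → 11
11 → 2
13 → 14

Visit order: 4, 8, 9, 3, 1, 7, 6, 5, 10, 12, 13, 11, 2, 14

14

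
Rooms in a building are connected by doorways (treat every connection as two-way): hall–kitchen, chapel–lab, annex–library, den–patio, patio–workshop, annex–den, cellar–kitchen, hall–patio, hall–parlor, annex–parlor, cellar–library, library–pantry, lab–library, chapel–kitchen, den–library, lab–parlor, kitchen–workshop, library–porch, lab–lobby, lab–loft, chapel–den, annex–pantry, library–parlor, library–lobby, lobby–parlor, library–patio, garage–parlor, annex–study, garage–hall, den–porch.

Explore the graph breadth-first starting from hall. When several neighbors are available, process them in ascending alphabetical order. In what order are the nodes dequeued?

hall → garage → kitchen → parlor → patio → cellar → chapel → workshop → annex → lab → library → lobby → den → pantry → study → loft → porch

Visit hall; enqueue garage, kitchen, parlor, patio → queue [garage, kitchen, parlor, patio]
Visit garage → queue [kitchen, parlor, patio]
Visit kitchen; enqueue cellar, chapel, workshop → queue [parlor, patio, cellar, chapel, workshop]
Visit parlor; enqueue annex, lab, library, lobby → queue [patio, cellar, chapel, workshop, annex, lab, library, lobby]
Visit patio; enqueue den → queue [cellar, chapel, workshop, annex, lab, library, lobby, den]
Visit cellar → queue [chapel, workshop, annex, lab, library, lobby, den]
Visit chapel → queue [workshop, annex, lab, library, lobby, den]
Visit workshop → queue [annex, lab, library, lobby, den]
Visit annex; enqueue pantry, study → queue [lab, library, lobby, den, pantry, study]
Visit lab; enqueue loft → queue [library, lobby, den, pantry, study, loft]
Visit library; enqueue porch → queue [lobby, den, pantry, study, loft, porch]
Visit lobby → queue [den, pantry, study, loft, porch]
Visit den → queue [pantry, study, loft, porch]
Visit pantry → queue [study, loft, porch]
Visit study → queue [loft, porch]
Visit loft → queue [porch]
Visit porch → queue []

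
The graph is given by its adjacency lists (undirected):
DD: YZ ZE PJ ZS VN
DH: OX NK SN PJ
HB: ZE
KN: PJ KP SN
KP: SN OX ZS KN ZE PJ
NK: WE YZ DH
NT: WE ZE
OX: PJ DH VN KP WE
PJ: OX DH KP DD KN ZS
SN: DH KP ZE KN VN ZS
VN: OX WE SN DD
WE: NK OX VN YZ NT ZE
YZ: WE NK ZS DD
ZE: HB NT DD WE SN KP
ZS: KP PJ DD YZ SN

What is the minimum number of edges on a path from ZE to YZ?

2

Level 0: ZE
Level 1: DD, HB, KP, NT, SN, WE
Level 2: DH, KN, NK, OX, PJ, VN, YZ, ZS
YZ first appears at level 2.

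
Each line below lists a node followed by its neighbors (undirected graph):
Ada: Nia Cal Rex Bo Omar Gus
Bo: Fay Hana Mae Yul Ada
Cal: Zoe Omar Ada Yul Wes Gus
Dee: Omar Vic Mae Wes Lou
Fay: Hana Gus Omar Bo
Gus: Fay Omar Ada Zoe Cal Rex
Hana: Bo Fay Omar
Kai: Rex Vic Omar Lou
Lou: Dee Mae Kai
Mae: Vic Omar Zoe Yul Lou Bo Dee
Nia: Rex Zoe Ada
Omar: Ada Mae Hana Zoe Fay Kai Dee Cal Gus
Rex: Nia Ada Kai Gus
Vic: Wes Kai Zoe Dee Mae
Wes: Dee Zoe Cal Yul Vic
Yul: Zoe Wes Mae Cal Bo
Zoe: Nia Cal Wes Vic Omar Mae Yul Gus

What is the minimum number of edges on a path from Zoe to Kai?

Level 0: Zoe
Level 1: Cal, Gus, Mae, Nia, Omar, Vic, Wes, Yul
Level 2: Ada, Bo, Dee, Fay, Hana, Kai, Lou, Rex
Kai first appears at level 2.

2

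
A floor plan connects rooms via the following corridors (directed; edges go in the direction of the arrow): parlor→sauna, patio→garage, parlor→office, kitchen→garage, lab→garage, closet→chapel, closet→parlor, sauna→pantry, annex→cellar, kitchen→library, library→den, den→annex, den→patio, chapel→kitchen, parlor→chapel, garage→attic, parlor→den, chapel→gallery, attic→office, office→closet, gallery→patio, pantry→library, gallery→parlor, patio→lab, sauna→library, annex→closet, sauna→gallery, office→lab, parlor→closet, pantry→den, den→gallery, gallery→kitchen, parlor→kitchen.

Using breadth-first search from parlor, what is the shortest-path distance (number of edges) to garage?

2

Level 0: parlor
Level 1: chapel, closet, den, kitchen, office, sauna
Level 2: annex, gallery, garage, lab, library, pantry, patio
Level 3: attic, cellar
garage first appears at level 2.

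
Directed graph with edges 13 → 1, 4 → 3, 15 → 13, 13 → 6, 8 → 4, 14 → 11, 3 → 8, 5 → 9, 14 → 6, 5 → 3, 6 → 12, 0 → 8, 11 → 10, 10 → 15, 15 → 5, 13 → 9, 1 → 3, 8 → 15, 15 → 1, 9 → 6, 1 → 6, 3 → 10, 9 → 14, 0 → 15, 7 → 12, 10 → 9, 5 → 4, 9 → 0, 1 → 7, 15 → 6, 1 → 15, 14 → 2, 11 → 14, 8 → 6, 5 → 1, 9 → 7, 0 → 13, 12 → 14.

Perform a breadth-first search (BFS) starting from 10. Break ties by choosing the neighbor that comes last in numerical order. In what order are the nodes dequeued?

Visit 10; enqueue 15, 9 → queue [15, 9]
Visit 15; enqueue 13, 6, 5, 1 → queue [9, 13, 6, 5, 1]
Visit 9; enqueue 14, 7, 0 → queue [13, 6, 5, 1, 14, 7, 0]
Visit 13 → queue [6, 5, 1, 14, 7, 0]
Visit 6; enqueue 12 → queue [5, 1, 14, 7, 0, 12]
Visit 5; enqueue 4, 3 → queue [1, 14, 7, 0, 12, 4, 3]
Visit 1 → queue [14, 7, 0, 12, 4, 3]
Visit 14; enqueue 11, 2 → queue [7, 0, 12, 4, 3, 11, 2]
Visit 7 → queue [0, 12, 4, 3, 11, 2]
Visit 0; enqueue 8 → queue [12, 4, 3, 11, 2, 8]
Visit 12 → queue [4, 3, 11, 2, 8]
Visit 4 → queue [3, 11, 2, 8]
Visit 3 → queue [11, 2, 8]
Visit 11 → queue [2, 8]
Visit 2 → queue [8]
Visit 8 → queue []

10 -> 15 -> 9 -> 13 -> 6 -> 5 -> 1 -> 14 -> 7 -> 0 -> 12 -> 4 -> 3 -> 11 -> 2 -> 8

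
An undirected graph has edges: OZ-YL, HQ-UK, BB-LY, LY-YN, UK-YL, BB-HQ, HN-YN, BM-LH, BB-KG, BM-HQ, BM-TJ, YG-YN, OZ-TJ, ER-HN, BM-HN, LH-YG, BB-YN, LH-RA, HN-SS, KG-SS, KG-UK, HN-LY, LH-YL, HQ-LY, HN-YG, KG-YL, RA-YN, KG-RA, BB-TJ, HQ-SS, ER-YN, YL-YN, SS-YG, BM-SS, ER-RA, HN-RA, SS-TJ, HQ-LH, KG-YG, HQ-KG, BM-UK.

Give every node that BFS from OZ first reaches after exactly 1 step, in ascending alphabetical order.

TJ, YL

Level 0: OZ
Level 1: TJ, YL
Level 2: BB, BM, KG, LH, SS, UK, YN
Level 3: ER, HN, HQ, LY, RA, YG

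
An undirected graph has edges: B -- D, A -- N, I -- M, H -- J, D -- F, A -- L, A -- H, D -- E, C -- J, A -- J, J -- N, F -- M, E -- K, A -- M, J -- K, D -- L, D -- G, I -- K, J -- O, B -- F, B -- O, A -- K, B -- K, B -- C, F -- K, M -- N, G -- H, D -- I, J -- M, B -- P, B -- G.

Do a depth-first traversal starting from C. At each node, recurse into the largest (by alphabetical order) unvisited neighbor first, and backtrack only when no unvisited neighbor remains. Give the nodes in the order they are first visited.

C, J, O, B, P, K, I, M, N, A, L, D, G, H, F, E

Visit C
C → J
J → O
O → B
B → P
B → K
K → I
I → M
M → N
N → A
A → L
L → D
D → G
G → H
D → F
D → E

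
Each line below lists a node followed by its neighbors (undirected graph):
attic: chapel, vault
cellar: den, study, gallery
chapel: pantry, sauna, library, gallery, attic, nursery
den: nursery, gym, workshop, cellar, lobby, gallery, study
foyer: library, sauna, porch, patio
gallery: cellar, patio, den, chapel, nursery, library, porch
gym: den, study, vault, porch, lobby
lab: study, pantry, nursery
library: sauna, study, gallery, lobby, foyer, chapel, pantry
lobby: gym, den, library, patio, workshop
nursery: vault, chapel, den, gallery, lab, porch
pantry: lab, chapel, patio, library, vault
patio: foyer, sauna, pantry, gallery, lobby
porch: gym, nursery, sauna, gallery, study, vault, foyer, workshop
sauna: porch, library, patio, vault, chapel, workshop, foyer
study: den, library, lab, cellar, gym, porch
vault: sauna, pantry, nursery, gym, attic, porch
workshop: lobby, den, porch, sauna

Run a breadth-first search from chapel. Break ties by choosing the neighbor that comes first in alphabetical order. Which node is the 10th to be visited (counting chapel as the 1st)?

den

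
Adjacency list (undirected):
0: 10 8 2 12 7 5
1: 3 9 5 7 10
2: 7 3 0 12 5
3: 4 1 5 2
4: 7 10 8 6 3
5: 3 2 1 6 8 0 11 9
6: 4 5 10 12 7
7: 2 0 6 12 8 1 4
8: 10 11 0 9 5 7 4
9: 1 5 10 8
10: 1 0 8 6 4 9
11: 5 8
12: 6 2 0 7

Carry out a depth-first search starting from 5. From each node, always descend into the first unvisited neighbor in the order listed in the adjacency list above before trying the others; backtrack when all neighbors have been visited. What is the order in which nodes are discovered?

Visit 5
5 → 3
3 → 4
4 → 7
7 → 2
2 → 0
0 → 10
10 → 1
1 → 9
9 → 8
8 → 11
10 → 6
6 → 12

5 3 4 7 2 0 10 1 9 8 11 6 12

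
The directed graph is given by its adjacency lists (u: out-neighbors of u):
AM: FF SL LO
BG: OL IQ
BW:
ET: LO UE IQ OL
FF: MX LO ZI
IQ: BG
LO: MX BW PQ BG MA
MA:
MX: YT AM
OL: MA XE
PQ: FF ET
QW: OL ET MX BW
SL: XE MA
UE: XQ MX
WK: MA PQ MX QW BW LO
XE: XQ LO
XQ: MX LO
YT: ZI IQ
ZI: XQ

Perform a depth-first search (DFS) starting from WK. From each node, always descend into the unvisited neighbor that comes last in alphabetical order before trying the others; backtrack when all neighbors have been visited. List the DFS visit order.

WK → QW → OL → XE → XQ → MX → YT → ZI → IQ → BG → AM → SL → MA → LO → PQ → FF → ET → UE → BW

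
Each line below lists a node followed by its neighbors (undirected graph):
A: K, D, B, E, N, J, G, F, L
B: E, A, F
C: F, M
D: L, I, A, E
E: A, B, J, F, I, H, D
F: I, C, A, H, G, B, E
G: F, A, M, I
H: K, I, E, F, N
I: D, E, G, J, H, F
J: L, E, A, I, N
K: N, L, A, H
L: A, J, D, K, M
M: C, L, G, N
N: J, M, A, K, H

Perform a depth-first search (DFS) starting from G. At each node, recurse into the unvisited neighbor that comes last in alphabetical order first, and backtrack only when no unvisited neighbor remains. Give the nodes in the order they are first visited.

Visit G
G → M
M → N
N → K
K → L
L → J
J → I
I → H
H → F
F → E
E → D
D → A
A → B
F → C

G M N K L J I H F E D A B C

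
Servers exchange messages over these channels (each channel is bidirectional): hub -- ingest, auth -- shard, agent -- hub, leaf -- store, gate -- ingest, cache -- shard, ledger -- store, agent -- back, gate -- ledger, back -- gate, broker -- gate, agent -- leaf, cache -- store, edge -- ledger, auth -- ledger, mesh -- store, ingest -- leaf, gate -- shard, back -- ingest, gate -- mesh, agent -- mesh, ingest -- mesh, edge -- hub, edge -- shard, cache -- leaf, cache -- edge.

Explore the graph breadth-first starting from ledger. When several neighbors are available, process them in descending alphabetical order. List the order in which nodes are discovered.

ledger → store → gate → edge → auth → mesh → leaf → cache → shard → ingest → broker → back → hub → agent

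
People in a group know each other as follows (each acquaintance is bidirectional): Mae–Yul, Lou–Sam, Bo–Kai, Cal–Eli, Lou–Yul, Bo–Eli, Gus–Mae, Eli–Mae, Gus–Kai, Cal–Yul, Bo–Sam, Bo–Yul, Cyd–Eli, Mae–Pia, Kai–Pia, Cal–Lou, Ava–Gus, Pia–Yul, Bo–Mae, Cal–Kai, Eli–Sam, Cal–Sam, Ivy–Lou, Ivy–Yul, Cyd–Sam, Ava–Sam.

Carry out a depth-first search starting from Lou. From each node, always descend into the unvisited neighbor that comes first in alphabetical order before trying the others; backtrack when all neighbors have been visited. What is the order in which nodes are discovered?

Lou -> Cal -> Eli -> Bo -> Kai -> Gus -> Ava -> Sam -> Cyd -> Mae -> Pia -> Yul -> Ivy

Visit Lou
Lou → Cal
Cal → Eli
Eli → Bo
Bo → Kai
Kai → Gus
Gus → Ava
Ava → Sam
Sam → Cyd
Gus → Mae
Mae → Pia
Pia → Yul
Yul → Ivy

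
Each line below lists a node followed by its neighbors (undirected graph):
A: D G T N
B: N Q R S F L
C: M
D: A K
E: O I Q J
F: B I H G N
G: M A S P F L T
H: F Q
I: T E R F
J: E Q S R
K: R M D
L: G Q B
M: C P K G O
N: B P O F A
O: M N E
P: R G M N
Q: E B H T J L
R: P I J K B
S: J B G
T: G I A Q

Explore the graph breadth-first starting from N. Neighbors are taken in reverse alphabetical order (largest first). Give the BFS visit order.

N → P → O → F → B → A → R → M → G → E → I → H → S → Q → L → T → D → K → J → C

Visit N; enqueue P, O, F, B, A → queue [P, O, F, B, A]
Visit P; enqueue R, M, G → queue [O, F, B, A, R, M, G]
Visit O; enqueue E → queue [F, B, A, R, M, G, E]
Visit F; enqueue I, H → queue [B, A, R, M, G, E, I, H]
Visit B; enqueue S, Q, L → queue [A, R, M, G, E, I, H, S, Q, L]
Visit A; enqueue T, D → queue [R, M, G, E, I, H, S, Q, L, T, D]
Visit R; enqueue K, J → queue [M, G, E, I, H, S, Q, L, T, D, K, J]
Visit M; enqueue C → queue [G, E, I, H, S, Q, L, T, D, K, J, C]
Visit G → queue [E, I, H, S, Q, L, T, D, K, J, C]
Visit E → queue [I, H, S, Q, L, T, D, K, J, C]
Visit I → queue [H, S, Q, L, T, D, K, J, C]
Visit H → queue [S, Q, L, T, D, K, J, C]
Visit S → queue [Q, L, T, D, K, J, C]
Visit Q → queue [L, T, D, K, J, C]
Visit L → queue [T, D, K, J, C]
Visit T → queue [D, K, J, C]
Visit D → queue [K, J, C]
Visit K → queue [J, C]
Visit J → queue [C]
Visit C → queue []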